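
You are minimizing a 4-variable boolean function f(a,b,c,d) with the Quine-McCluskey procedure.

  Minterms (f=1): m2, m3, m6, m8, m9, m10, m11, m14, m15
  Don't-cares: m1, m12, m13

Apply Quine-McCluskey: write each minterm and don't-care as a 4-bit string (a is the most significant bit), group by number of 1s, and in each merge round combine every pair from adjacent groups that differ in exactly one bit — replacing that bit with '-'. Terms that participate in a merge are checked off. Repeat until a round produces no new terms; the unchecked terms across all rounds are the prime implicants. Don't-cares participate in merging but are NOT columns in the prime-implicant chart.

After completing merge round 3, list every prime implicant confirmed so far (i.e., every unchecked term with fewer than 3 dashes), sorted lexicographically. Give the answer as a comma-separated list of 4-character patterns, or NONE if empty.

--10, -0-1, -01-

Round 0: 0001✓ 0010✓ 0011✓ 0110✓ 1000✓ 1001✓ 1010✓ 1011✓ 1100✓ 1101✓ 1110✓ 1111✓
Round 1: -001✓ -010✓ -011✓ -110✓ 0-10✓ 00-1✓ 001-✓ 1-00✓ 1-01✓ 1-10✓ 1-11✓ 10-0✓ 10-1✓ 100-✓ 101-✓ 11-0✓ 11-1✓ 110-✓ 111-✓
Round 2: --10 -0-1 -01- 1--0✓ 1--1✓ 1-0-✓ 1-1-✓ 10--✓ 11--✓
Round 3: 1---
PIs = {--10, -0-1, -01-, 1---}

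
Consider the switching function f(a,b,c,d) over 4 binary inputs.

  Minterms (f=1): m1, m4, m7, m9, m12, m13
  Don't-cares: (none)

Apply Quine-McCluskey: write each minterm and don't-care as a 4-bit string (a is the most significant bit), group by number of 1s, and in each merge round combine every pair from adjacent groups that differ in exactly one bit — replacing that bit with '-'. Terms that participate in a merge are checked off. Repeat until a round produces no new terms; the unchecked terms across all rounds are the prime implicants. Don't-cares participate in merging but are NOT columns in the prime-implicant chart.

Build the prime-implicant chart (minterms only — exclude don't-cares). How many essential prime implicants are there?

3

size-2^0 implicants → 0001(✓)  0100(✓)  0111  1001(✓)  1100(✓)  1101(✓)
size-2^1 implicants → -001  -100  1-01  110-
Unchecked terms (primes): -001, -100, 0111, 1-01, 110-
Minterm coverage:
  m1 ⊆ -001 [E]
  m4 ⊆ -100 [E]
  m7 ⊆ 0111 [E]
  m9 ⊆ -001,1-01
  m12 ⊆ -100,110-
  m13 ⊆ 1-01,110-
E = {-001, -100, 0111}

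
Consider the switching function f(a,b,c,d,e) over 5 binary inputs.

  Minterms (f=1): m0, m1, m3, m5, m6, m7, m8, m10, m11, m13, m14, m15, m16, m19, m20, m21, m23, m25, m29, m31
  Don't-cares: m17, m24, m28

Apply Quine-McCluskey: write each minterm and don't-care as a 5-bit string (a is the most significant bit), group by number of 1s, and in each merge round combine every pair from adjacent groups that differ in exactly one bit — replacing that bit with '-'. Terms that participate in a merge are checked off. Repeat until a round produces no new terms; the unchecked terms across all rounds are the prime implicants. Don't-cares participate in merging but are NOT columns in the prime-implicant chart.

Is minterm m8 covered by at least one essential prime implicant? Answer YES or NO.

NO

Round 0: 00000✓ 00001✓ 00011✓ 00101✓ 00110✓ 00111✓ 01000✓ 01010✓ 01011✓ 01101✓ 01110✓ 01111✓ 10000✓ 10001✓ 10011✓ 10100✓ 10101✓ 10111✓ 11000✓ 11001✓ 11100✓ 11101✓ 11111✓
Round 1: -0000✓ -0001✓ -0011✓ -0101✓ -0111✓ -1000✓ -1101✓ -1111✓ 0-000✓ 0-011✓ 0-101✓ 0-110✓ 0-111✓ 00-01✓ 00-11✓ 000-1✓ 0000-✓ 001-1✓ 0011-✓ 01-10✓ 01-11✓ 010-0 0101-✓ 011-1✓ 0111-✓ 1-000✓ 1-001✓ 1-100✓ 1-101✓ 1-111✓ 10-00✓ 10-01✓ 10-11✓ 100-1✓ 1000-✓ 101-1✓ 1010-✓ 11-00✓ 11-01✓ 1100-✓ 111-1✓ 1110-✓
Round 2: --000 --101✓ --111✓ -0-01✓ -0-11✓ -00-1✓ -000- -01-1✓ -11-1✓ 0--11 0-1-1✓ 0-11- 00--1✓ 01-1- 1--00✓ 1--01✓ 1-00-✓ 1-1-1✓ 1-10-✓ 10--1✓ 10-0-✓ 11-0-✓
Round 3: --1-1 -0--1 1--0-
PIs = {--000, --1-1, -0--1, -000-, 0--11, 0-11-, 01-1-, 010-0, 1--0-}
Coverage chart:
  m0: --000,-000-
  m1: -0--1,-000-
  m3: -0--1,0--11
  m5: --1-1,-0--1
  m6: 0-11- ←essential
  m7: --1-1,-0--1,0--11,0-11-
  m8: --000,010-0
  m10: 01-1-,010-0
  m11: 0--11,01-1-
  m13: --1-1 ←essential
  m14: 0-11-,01-1-
  m15: --1-1,0--11,0-11-,01-1-
  m16: --000,-000-,1--0-
  m19: -0--1 ←essential
  m20: 1--0- ←essential
  m21: --1-1,-0--1,1--0-
  m23: --1-1,-0--1
  m25: 1--0- ←essential
  m29: --1-1,1--0-
  m31: --1-1 ←essential
Essential: --1-1, -0--1, 0-11-, 1--0-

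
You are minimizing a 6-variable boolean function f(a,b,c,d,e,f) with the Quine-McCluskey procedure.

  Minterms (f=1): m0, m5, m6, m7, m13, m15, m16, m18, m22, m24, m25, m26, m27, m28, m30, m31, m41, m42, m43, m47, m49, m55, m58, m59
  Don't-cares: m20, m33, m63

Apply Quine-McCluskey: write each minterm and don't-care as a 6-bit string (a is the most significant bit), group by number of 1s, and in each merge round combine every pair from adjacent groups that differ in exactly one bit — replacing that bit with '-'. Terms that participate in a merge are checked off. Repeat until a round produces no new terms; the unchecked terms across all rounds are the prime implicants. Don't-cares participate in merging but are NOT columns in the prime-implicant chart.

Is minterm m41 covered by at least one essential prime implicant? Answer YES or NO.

[col 0] 000000*, 000101*, 000110*, 000111*, 001101*, 001111*, 010000*, 010010*, 010100*, 010110*, 011000*, 011001*, 011010*, 011011*, 011100*, 011110*, 011111*, 100001*, 101001*, 101010*, 101011*, 101111*, 110001*, 110111*, 111010*, 111011*, 111111*
[col 1] -01111*, -11010*, -11011*, -11111*, 0-0000, 0-0110, 0-1111*, 00-101*, 00-111*, 0001-1*, 00011-, 0011-1*, 01-000*, 01-010*, 01-100*, 01-110*, 010-00*, 010-10*, 0100-0*, 0101-0*, 011-00*, 011-10*, 011-11*, 0110-0*, 0110-1*, 01100-*, 01101-*, 0111-0*, 01111-*, 1-0001, 1-1010*, 1-1011*, 1-1111*, 10-001, 101-11*, 1010-1, 10101-*, 11-111, 111-11*, 11101-*
[col 2] --1111, -11-11, -1101-, 00-1-1, 01--00*, 01--10*, 01-0-0*, 01-1-0*, 010--0*, 011--0*, 011-1-, 0110--, 1-1-11, 1-101-
[col 3] 01---0
Prime implicants: --1111, -11-11, -1101-, 0-0000, 0-0110, 00-1-1, 00011-, 01---0, 011-1-, 0110--, 1-0001, 1-1-11, 1-101-, 10-001, 1010-1, 11-111
PI chart (minterm → PIs covering it):
  0 | 0-0000  (sole → essential)
  5 | 00-1-1  (sole → essential)
  6 | 0-0110,00011-
  7 | 00-1-1,00011-
  13 | 00-1-1  (sole → essential)
  15 | --1111,00-1-1
  16 | 0-0000,01---0
  18 | 01---0  (sole → essential)
  22 | 0-0110,01---0
  24 | 01---0,0110--
  25 | 0110--  (sole → essential)
  26 | -1101-,01---0,011-1-,0110--
  27 | -11-11,-1101-,011-1-,0110--
  28 | 01---0  (sole → essential)
  30 | 01---0,011-1-
  31 | --1111,-11-11,011-1-
  41 | 10-001,1010-1
  42 | 1-101-  (sole → essential)
  43 | 1-1-11,1-101-,1010-1
  47 | --1111,1-1-11
  49 | 1-0001  (sole → essential)
  55 | 11-111  (sole → essential)
  58 | -1101-,1-101-
  59 | -11-11,-1101-,1-1-11,1-101-
Essential prime implicants: 0-0000, 00-1-1, 01---0, 0110--, 1-0001, 1-101-, 11-111

NO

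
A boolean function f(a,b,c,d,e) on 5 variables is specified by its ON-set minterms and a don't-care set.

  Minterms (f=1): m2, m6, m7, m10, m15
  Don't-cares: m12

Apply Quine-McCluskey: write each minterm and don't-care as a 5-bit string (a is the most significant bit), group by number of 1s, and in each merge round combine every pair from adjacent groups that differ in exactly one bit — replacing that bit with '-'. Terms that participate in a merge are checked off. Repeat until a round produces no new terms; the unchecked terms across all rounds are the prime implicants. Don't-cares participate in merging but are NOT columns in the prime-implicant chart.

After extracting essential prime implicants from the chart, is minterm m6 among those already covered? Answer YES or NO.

NO

size-2^0 implicants → 00010(✓)  00110(✓)  00111(✓)  01010(✓)  01100  01111(✓)
size-2^1 implicants → 0-010  0-111  00-10  0011-
Unchecked terms (primes): 0-010, 0-111, 00-10, 0011-, 01100
Minterm coverage:
  m2 ⊆ 0-010,00-10
  m6 ⊆ 00-10,0011-
  m7 ⊆ 0-111,0011-
  m10 ⊆ 0-010 [E]
  m15 ⊆ 0-111 [E]
E = {0-010, 0-111}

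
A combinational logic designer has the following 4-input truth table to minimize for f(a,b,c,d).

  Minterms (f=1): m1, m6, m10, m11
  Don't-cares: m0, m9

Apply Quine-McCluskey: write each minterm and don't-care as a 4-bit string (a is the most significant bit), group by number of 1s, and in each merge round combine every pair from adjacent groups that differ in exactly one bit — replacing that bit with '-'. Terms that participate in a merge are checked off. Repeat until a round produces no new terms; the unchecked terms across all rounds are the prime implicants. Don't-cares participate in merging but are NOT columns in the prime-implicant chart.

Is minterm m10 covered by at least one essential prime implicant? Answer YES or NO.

YES

size-2^0 implicants → 0000(✓)  0001(✓)  0110  1001(✓)  1010(✓)  1011(✓)
size-2^1 implicants → -001  000-  10-1  101-
Unchecked terms (primes): -001, 000-, 0110, 10-1, 101-
Minterm coverage:
  m1 ⊆ -001,000-
  m6 ⊆ 0110 [E]
  m10 ⊆ 101- [E]
  m11 ⊆ 10-1,101-
E = {0110, 101-}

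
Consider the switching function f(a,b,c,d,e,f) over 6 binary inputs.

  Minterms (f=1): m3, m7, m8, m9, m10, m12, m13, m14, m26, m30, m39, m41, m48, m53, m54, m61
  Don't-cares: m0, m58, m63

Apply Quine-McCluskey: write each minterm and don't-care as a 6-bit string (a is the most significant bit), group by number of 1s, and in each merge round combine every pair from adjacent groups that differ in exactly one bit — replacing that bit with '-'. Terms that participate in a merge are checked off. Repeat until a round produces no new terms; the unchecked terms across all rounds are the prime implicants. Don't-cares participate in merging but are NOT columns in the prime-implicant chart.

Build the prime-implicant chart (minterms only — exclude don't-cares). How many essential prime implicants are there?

size-2^0 implicants → 000000(✓)  000011(✓)  000111(✓)  001000(✓)  001001(✓)  001010(✓)  001100(✓)  001101(✓)  001110(✓)  011010(✓)  011110(✓)  100111(✓)  101001(✓)  110000  110101(✓)  110110  111010(✓)  111101(✓)  111111(✓)
size-2^1 implicants → -00111  -01001  -11010  0-1010(✓)  0-1110(✓)  00-000  000-11  001-00(✓)  001-01(✓)  001-10(✓)  0010-0(✓)  00100-(✓)  0011-0(✓)  00110-(✓)  011-10(✓)  11-101  1111-1
size-2^2 implicants → 0-1-10  001--0  001-0-
Unchecked terms (primes): -00111, -01001, -11010, 0-1-10, 00-000, 000-11, 001--0, 001-0-, 11-101, 110000, 110110, 1111-1
Minterm coverage:
  m3 ⊆ 000-11 [E]
  m7 ⊆ -00111,000-11
  m8 ⊆ 00-000,001--0,001-0-
  m9 ⊆ -01001,001-0-
  m10 ⊆ 0-1-10,001--0
  m12 ⊆ 001--0,001-0-
  m13 ⊆ 001-0- [E]
  m14 ⊆ 0-1-10,001--0
  m26 ⊆ -11010,0-1-10
  m30 ⊆ 0-1-10 [E]
  m39 ⊆ -00111 [E]
  m41 ⊆ -01001 [E]
  m48 ⊆ 110000 [E]
  m53 ⊆ 11-101 [E]
  m54 ⊆ 110110 [E]
  m61 ⊆ 11-101,1111-1
E = {-00111, -01001, 0-1-10, 000-11, 001-0-, 11-101, 110000, 110110}

8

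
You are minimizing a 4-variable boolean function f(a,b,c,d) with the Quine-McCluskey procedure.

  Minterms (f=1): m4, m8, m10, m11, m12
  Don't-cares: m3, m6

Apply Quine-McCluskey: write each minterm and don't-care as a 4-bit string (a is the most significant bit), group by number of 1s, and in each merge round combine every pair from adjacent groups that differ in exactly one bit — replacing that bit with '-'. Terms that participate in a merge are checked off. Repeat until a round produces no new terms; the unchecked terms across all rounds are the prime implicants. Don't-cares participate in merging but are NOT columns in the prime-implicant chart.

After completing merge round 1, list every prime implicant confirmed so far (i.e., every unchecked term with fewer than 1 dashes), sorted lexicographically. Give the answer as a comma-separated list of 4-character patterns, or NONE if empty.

[col 0] 0011*, 0100*, 0110*, 1000*, 1010*, 1011*, 1100*
[col 1] -011, -100, 01-0, 1-00, 10-0, 101-
Prime implicants: -011, -100, 01-0, 1-00, 10-0, 101-

NONE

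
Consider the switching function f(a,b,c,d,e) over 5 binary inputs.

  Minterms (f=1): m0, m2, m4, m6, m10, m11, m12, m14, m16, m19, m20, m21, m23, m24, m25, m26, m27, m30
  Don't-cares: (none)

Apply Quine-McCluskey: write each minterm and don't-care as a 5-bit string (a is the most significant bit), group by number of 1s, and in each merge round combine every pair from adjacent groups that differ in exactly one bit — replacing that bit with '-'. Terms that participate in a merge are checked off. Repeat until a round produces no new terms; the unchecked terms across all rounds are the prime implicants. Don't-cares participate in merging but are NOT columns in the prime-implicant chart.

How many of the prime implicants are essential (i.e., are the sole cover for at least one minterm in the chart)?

4

[col 0] 00000*, 00010*, 00100*, 00110*, 01010*, 01011*, 01100*, 01110*, 10000*, 10011*, 10100*, 10101*, 10111*, 11000*, 11001*, 11010*, 11011*, 11110*
[col 1] -0000*, -0100*, -1010*, -1011*, -1110*, 0-010*, 0-100*, 0-110*, 00-00*, 00-10*, 000-0*, 001-0*, 01-10*, 0101-*, 011-0*, 1-000, 1-011, 10-00*, 10-11, 101-1, 1010-, 11-10*, 110-0*, 110-1*, 1100-*, 1101-*
[col 2] -0-00, -1-10, -101-, 0--10, 0-1-0, 00--0, 110--
Prime implicants: -0-00, -1-10, -101-, 0--10, 0-1-0, 00--0, 1-000, 1-011, 10-11, 101-1, 1010-, 110--
PI chart (minterm → PIs covering it):
  0 | -0-00,00--0
  2 | 0--10,00--0
  4 | -0-00,0-1-0,00--0
  6 | 0--10,0-1-0,00--0
  10 | -1-10,-101-,0--10
  11 | -101-  (sole → essential)
  12 | 0-1-0  (sole → essential)
  14 | -1-10,0--10,0-1-0
  16 | -0-00,1-000
  19 | 1-011,10-11
  20 | -0-00,1010-
  21 | 101-1,1010-
  23 | 10-11,101-1
  24 | 1-000,110--
  25 | 110--  (sole → essential)
  26 | -1-10,-101-,110--
  27 | -101-,1-011,110--
  30 | -1-10  (sole → essential)
Essential prime implicants: -1-10, -101-, 0-1-0, 110--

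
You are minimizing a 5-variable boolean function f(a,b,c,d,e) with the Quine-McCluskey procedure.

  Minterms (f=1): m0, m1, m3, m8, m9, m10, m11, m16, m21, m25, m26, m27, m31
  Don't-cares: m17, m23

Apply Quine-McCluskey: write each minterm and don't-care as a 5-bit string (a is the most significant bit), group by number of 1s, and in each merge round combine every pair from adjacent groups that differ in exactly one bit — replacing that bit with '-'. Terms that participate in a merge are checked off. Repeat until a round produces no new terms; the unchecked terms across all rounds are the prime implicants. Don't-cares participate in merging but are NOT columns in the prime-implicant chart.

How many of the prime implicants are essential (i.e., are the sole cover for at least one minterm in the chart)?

3

Round 0: 00000✓ 00001✓ 00011✓ 01000✓ 01001✓ 01010✓ 01011✓ 10000✓ 10001✓ 10101✓ 10111✓ 11001✓ 11010✓ 11011✓ 11111✓
Round 1: -0000✓ -0001✓ -1001✓ -1010✓ -1011✓ 0-000✓ 0-001✓ 0-011✓ 000-1✓ 0000-✓ 010-0✓ 010-1✓ 0100-✓ 0101-✓ 1-001✓ 1-111 10-01 1000-✓ 101-1 11-11 110-1✓ 1101-✓
Round 2: --001 -000- -10-1 -101- 0-0-1 0-00- 010--
PIs = {--001, -000-, -10-1, -101-, 0-0-1, 0-00-, 010--, 1-111, 10-01, 101-1, 11-11}
Coverage chart:
  m0: -000-,0-00-
  m1: --001,-000-,0-0-1,0-00-
  m3: 0-0-1 ←essential
  m8: 0-00-,010--
  m9: --001,-10-1,0-0-1,0-00-,010--
  m10: -101-,010--
  m11: -10-1,-101-,0-0-1,010--
  m16: -000- ←essential
  m21: 10-01,101-1
  m25: --001,-10-1
  m26: -101- ←essential
  m27: -10-1,-101-,11-11
  m31: 1-111,11-11
Essential: -000-, -101-, 0-0-1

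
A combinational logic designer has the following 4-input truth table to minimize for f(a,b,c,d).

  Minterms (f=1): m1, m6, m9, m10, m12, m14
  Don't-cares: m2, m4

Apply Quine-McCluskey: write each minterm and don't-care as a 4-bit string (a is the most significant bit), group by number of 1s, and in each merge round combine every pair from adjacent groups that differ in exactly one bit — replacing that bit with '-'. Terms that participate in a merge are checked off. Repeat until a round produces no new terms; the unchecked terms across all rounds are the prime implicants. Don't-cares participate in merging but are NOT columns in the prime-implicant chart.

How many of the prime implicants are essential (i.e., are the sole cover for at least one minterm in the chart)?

[col 0] 0001*, 0010*, 0100*, 0110*, 1001*, 1010*, 1100*, 1110*
[col 1] -001, -010*, -100*, -110*, 0-10*, 01-0*, 1-10*, 11-0*
[col 2] --10, -1-0
Prime implicants: --10, -001, -1-0
PI chart (minterm → PIs covering it):
  1 | -001  (sole → essential)
  6 | --10,-1-0
  9 | -001  (sole → essential)
  10 | --10  (sole → essential)
  12 | -1-0  (sole → essential)
  14 | --10,-1-0
Essential prime implicants: --10, -001, -1-0

3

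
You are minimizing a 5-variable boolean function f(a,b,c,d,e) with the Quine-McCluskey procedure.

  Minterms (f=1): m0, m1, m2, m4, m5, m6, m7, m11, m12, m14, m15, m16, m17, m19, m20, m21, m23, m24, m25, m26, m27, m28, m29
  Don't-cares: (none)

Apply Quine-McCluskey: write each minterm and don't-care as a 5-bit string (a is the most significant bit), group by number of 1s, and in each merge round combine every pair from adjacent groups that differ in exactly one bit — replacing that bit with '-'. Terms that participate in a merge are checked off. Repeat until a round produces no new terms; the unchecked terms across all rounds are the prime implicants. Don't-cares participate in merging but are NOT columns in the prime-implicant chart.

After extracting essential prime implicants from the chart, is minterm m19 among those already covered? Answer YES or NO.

size-2^0 implicants → 00000(✓)  00001(✓)  00010(✓)  00100(✓)  00101(✓)  00110(✓)  00111(✓)  01011(✓)  01100(✓)  01110(✓)  01111(✓)  10000(✓)  10001(✓)  10011(✓)  10100(✓)  10101(✓)  10111(✓)  11000(✓)  11001(✓)  11010(✓)  11011(✓)  11100(✓)  11101(✓)
size-2^1 implicants → -0000(✓)  -0001(✓)  -0100(✓)  -0101(✓)  -0111(✓)  -1011  -1100(✓)  0-100(✓)  0-110(✓)  0-111(✓)  00-00(✓)  00-01(✓)  00-10(✓)  000-0(✓)  0000-(✓)  001-0(✓)  001-1(✓)  0010-(✓)  0011-(✓)  01-11  011-0(✓)  0111-(✓)  1-000(✓)  1-001(✓)  1-011(✓)  1-100(✓)  1-101(✓)  10-00(✓)  10-01(✓)  10-11(✓)  100-1(✓)  1000-(✓)  101-1(✓)  1010-(✓)  11-00(✓)  11-01(✓)  110-0(✓)  110-1(✓)  1100-(✓)  1101-(✓)  1110-(✓)
size-2^2 implicants → --100  -0-00(✓)  -0-01(✓)  -000-(✓)  -01-1  -010-(✓)  0-1-0  0-11-  00--0  00-0-(✓)  001--  1--00(✓)  1--01(✓)  1-0-1  1-00-(✓)  1-10-(✓)  10--1  10-0-(✓)  11-0-(✓)  110--
size-2^3 implicants → -0-0-  1--0-
Unchecked terms (primes): --100, -0-0-, -01-1, -1011, 0-1-0, 0-11-, 00--0, 001--, 01-11, 1--0-, 1-0-1, 10--1, 110--
Minterm coverage:
  m0 ⊆ -0-0-,00--0
  m1 ⊆ -0-0- [E]
  m2 ⊆ 00--0 [E]
  m4 ⊆ --100,-0-0-,0-1-0,00--0,001--
  m5 ⊆ -0-0-,-01-1,001--
  m6 ⊆ 0-1-0,0-11-,00--0,001--
  m7 ⊆ -01-1,0-11-,001--
  m11 ⊆ -1011,01-11
  m12 ⊆ --100,0-1-0
  m14 ⊆ 0-1-0,0-11-
  m15 ⊆ 0-11-,01-11
  m16 ⊆ -0-0-,1--0-
  m17 ⊆ -0-0-,1--0-,1-0-1,10--1
  m19 ⊆ 1-0-1,10--1
  m20 ⊆ --100,-0-0-,1--0-
  m21 ⊆ -0-0-,-01-1,1--0-,10--1
  m23 ⊆ -01-1,10--1
  m24 ⊆ 1--0-,110--
  m25 ⊆ 1--0-,1-0-1,110--
  m26 ⊆ 110-- [E]
  m27 ⊆ -1011,1-0-1,110--
  m28 ⊆ --100,1--0-
  m29 ⊆ 1--0- [E]
E = {-0-0-, 00--0, 1--0-, 110--}

NO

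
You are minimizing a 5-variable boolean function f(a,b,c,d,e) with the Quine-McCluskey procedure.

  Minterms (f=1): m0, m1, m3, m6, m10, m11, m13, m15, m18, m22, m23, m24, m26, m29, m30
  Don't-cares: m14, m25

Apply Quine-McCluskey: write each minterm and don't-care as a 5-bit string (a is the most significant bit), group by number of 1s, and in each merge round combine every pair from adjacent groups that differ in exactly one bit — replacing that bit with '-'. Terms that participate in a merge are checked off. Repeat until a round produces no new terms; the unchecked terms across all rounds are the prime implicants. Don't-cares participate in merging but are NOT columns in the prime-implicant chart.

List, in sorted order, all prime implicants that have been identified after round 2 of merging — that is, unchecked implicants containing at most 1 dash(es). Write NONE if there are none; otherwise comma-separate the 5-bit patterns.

-1101, 0-011, 000-1, 0000-, 011-1, 1011-, 11-01, 110-0, 1100-

size-2^0 implicants → 00000(✓)  00001(✓)  00011(✓)  00110(✓)  01010(✓)  01011(✓)  01101(✓)  01110(✓)  01111(✓)  10010(✓)  10110(✓)  10111(✓)  11000(✓)  11001(✓)  11010(✓)  11101(✓)  11110(✓)
size-2^1 implicants → -0110(✓)  -1010(✓)  -1101  -1110(✓)  0-011  0-110(✓)  000-1  0000-  01-10(✓)  01-11(✓)  0101-(✓)  011-1  0111-(✓)  1-010(✓)  1-110(✓)  10-10(✓)  1011-  11-01  11-10(✓)  110-0  1100-
size-2^2 implicants → --110  -1-10  01-1-  1--10
Unchecked terms (primes): --110, -1-10, -1101, 0-011, 000-1, 0000-, 01-1-, 011-1, 1--10, 1011-, 11-01, 110-0, 1100-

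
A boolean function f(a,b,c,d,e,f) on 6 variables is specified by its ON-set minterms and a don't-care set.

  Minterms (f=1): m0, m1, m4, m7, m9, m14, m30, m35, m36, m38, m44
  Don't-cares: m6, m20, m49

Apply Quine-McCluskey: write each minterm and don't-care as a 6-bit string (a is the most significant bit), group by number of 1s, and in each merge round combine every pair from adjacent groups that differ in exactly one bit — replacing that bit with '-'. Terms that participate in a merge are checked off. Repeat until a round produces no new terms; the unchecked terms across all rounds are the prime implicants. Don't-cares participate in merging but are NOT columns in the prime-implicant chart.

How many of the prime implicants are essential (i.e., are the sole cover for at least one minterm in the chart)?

6

size-2^0 implicants → 000000(✓)  000001(✓)  000100(✓)  000110(✓)  000111(✓)  001001(✓)  001110(✓)  010100(✓)  011110(✓)  100011  100100(✓)  100110(✓)  101100(✓)  110001
size-2^1 implicants → -00100(✓)  -00110(✓)  0-0100  0-1110  00-001  00-110  000-00  00000-  0001-0(✓)  00011-  10-100  1001-0(✓)
size-2^2 implicants → -001-0
Unchecked terms (primes): -001-0, 0-0100, 0-1110, 00-001, 00-110, 000-00, 00000-, 00011-, 10-100, 100011, 110001
Minterm coverage:
  m0 ⊆ 000-00,00000-
  m1 ⊆ 00-001,00000-
  m4 ⊆ -001-0,0-0100,000-00
  m7 ⊆ 00011- [E]
  m9 ⊆ 00-001 [E]
  m14 ⊆ 0-1110,00-110
  m30 ⊆ 0-1110 [E]
  m35 ⊆ 100011 [E]
  m36 ⊆ -001-0,10-100
  m38 ⊆ -001-0 [E]
  m44 ⊆ 10-100 [E]
E = {-001-0, 0-1110, 00-001, 00011-, 10-100, 100011}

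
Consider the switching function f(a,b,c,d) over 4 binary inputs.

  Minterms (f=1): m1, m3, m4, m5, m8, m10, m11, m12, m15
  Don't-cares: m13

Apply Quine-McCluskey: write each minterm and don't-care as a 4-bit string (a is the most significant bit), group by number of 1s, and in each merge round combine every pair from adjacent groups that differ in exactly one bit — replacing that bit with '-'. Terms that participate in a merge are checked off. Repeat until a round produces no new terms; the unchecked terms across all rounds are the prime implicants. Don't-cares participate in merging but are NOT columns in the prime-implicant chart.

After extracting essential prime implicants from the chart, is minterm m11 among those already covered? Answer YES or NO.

size-2^0 implicants → 0001(✓)  0011(✓)  0100(✓)  0101(✓)  1000(✓)  1010(✓)  1011(✓)  1100(✓)  1101(✓)  1111(✓)
size-2^1 implicants → -011  -100(✓)  -101(✓)  0-01  00-1  010-(✓)  1-00  1-11  10-0  101-  11-1  110-(✓)
size-2^2 implicants → -10-
Unchecked terms (primes): -011, -10-, 0-01, 00-1, 1-00, 1-11, 10-0, 101-, 11-1
Minterm coverage:
  m1 ⊆ 0-01,00-1
  m3 ⊆ -011,00-1
  m4 ⊆ -10- [E]
  m5 ⊆ -10-,0-01
  m8 ⊆ 1-00,10-0
  m10 ⊆ 10-0,101-
  m11 ⊆ -011,1-11,101-
  m12 ⊆ -10-,1-00
  m15 ⊆ 1-11,11-1
E = {-10-}

NO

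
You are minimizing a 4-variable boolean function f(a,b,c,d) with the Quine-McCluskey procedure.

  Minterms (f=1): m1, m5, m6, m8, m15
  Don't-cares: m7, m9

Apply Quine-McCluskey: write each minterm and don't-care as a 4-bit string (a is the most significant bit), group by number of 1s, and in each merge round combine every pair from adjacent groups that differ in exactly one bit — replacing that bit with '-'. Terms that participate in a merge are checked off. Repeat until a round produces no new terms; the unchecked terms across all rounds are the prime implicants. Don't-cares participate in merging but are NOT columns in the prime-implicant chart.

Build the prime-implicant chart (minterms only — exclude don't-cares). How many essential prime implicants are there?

[col 0] 0001*, 0101*, 0110*, 0111*, 1000*, 1001*, 1111*
[col 1] -001, -111, 0-01, 01-1, 011-, 100-
Prime implicants: -001, -111, 0-01, 01-1, 011-, 100-
PI chart (minterm → PIs covering it):
  1 | -001,0-01
  5 | 0-01,01-1
  6 | 011-  (sole → essential)
  8 | 100-  (sole → essential)
  15 | -111  (sole → essential)
Essential prime implicants: -111, 011-, 100-

3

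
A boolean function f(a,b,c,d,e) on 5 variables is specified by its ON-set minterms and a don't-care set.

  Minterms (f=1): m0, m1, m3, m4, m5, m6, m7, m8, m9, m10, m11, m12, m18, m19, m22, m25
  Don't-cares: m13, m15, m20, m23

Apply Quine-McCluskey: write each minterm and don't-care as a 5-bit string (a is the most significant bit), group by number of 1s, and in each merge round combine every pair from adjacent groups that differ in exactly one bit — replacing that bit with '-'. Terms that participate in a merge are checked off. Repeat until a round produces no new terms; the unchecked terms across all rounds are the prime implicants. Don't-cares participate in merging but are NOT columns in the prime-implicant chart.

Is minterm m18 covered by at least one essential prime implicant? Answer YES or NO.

[col 0] 00000*, 00001*, 00011*, 00100*, 00101*, 00110*, 00111*, 01000*, 01001*, 01010*, 01011*, 01100*, 01101*, 01111*, 10010*, 10011*, 10100*, 10110*, 10111*, 11001*
[col 1] -0011*, -0100*, -0110*, -0111*, -1001, 0-000*, 0-001*, 0-011*, 0-100*, 0-101*, 0-111*, 00-00*, 00-01*, 00-11*, 000-1*, 0000-*, 001-0*, 001-1*, 0010-*, 0011-*, 01-00*, 01-01*, 01-11*, 010-0*, 010-1*, 0100-*, 0101-*, 011-1*, 0110-*, 10-10*, 10-11*, 1001-*, 101-0*, 1011-*
[col 2] -0-11, -01-0, -011-, 0--00*, 0--01*, 0--11*, 0-0-1*, 0-00-*, 0-1-1*, 0-10-*, 00--1*, 00-0-*, 001--, 01--1*, 01-0-*, 010--, 10-1-
[col 3] 0---1, 0--0-
Prime implicants: -0-11, -01-0, -011-, -1001, 0---1, 0--0-, 001--, 010--, 10-1-
PI chart (minterm → PIs covering it):
  0 | 0--0-  (sole → essential)
  1 | 0---1,0--0-
  3 | -0-11,0---1
  4 | -01-0,0--0-,001--
  5 | 0---1,0--0-,001--
  6 | -01-0,-011-,001--
  7 | -0-11,-011-,0---1,001--
  8 | 0--0-,010--
  9 | -1001,0---1,0--0-,010--
  10 | 010--  (sole → essential)
  11 | 0---1,010--
  12 | 0--0-  (sole → essential)
  18 | 10-1-  (sole → essential)
  19 | -0-11,10-1-
  22 | -01-0,-011-,10-1-
  25 | -1001  (sole → essential)
Essential prime implicants: -1001, 0--0-, 010--, 10-1-

YES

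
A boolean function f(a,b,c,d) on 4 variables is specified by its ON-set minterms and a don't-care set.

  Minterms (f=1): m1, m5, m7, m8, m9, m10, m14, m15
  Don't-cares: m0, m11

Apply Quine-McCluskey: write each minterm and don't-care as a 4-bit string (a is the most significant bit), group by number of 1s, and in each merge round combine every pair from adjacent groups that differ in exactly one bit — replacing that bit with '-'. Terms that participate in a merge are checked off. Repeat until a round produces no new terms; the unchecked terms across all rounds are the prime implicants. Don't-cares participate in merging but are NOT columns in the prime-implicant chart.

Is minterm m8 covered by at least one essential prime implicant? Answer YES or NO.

NO

[col 0] 0000*, 0001*, 0101*, 0111*, 1000*, 1001*, 1010*, 1011*, 1110*, 1111*
[col 1] -000*, -001*, -111, 0-01, 000-*, 01-1, 1-10*, 1-11*, 10-0*, 10-1*, 100-*, 101-*, 111-*
[col 2] -00-, 1-1-, 10--
Prime implicants: -00-, -111, 0-01, 01-1, 1-1-, 10--
PI chart (minterm → PIs covering it):
  1 | -00-,0-01
  5 | 0-01,01-1
  7 | -111,01-1
  8 | -00-,10--
  9 | -00-,10--
  10 | 1-1-,10--
  14 | 1-1-  (sole → essential)
  15 | -111,1-1-
Essential prime implicants: 1-1-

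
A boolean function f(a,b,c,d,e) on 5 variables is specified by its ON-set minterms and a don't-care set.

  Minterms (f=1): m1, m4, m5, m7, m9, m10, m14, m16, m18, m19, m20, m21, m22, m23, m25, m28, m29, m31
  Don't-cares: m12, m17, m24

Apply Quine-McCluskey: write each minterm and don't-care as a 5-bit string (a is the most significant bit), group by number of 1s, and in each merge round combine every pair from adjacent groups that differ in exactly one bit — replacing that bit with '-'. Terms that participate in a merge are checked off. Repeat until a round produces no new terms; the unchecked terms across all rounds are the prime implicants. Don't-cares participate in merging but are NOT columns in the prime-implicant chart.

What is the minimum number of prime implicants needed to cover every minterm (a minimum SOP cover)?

6

size-2^0 implicants → 00001(✓)  00100(✓)  00101(✓)  00111(✓)  01001(✓)  01010(✓)  01100(✓)  01110(✓)  10000(✓)  10001(✓)  10010(✓)  10011(✓)  10100(✓)  10101(✓)  10110(✓)  10111(✓)  11000(✓)  11001(✓)  11100(✓)  11101(✓)  11111(✓)
size-2^1 implicants → -0001(✓)  -0100(✓)  -0101(✓)  -0111(✓)  -1001(✓)  -1100(✓)  0-001(✓)  0-100(✓)  00-01(✓)  001-1(✓)  0010-(✓)  01-10  011-0  1-000(✓)  1-001(✓)  1-100(✓)  1-101(✓)  1-111(✓)  10-00(✓)  10-01(✓)  10-10(✓)  10-11(✓)  100-0(✓)  100-1(✓)  1000-(✓)  1001-(✓)  101-0(✓)  101-1(✓)  1010-(✓)  1011-(✓)  11-00(✓)  11-01(✓)  1100-(✓)  111-1(✓)  1110-(✓)
size-2^2 implicants → --001  --100  -0-01  -01-1  -010-  1--00(✓)  1--01(✓)  1-00-(✓)  1-1-1  1-10-(✓)  10--0(✓)  10--1(✓)  10-0-(✓)  10-1-(✓)  100--(✓)  101--(✓)  11-0-(✓)
size-2^3 implicants → 1--0-  10---
Unchecked terms (primes): --001, --100, -0-01, -01-1, -010-, 01-10, 011-0, 1--0-, 1-1-1, 10---
Minterm coverage:
  m1 ⊆ --001,-0-01
  m4 ⊆ --100,-010-
  m5 ⊆ -0-01,-01-1,-010-
  m7 ⊆ -01-1 [E]
  m9 ⊆ --001 [E]
  m10 ⊆ 01-10 [E]
  m14 ⊆ 01-10,011-0
  m16 ⊆ 1--0-,10---
  m18 ⊆ 10--- [E]
  m19 ⊆ 10--- [E]
  m20 ⊆ --100,-010-,1--0-,10---
  m21 ⊆ -0-01,-01-1,-010-,1--0-,1-1-1,10---
  m22 ⊆ 10--- [E]
  m23 ⊆ -01-1,1-1-1,10---
  m25 ⊆ --001,1--0-
  m28 ⊆ --100,1--0-
  m29 ⊆ 1--0-,1-1-1
  m31 ⊆ 1-1-1 [E]
E = {--001, -01-1, 01-10, 1-1-1, 10---}
Petrick residual → --100
Cover = c'd'e + cd'e' + b'ce + a'bde' + ace + ab'  |cover|=6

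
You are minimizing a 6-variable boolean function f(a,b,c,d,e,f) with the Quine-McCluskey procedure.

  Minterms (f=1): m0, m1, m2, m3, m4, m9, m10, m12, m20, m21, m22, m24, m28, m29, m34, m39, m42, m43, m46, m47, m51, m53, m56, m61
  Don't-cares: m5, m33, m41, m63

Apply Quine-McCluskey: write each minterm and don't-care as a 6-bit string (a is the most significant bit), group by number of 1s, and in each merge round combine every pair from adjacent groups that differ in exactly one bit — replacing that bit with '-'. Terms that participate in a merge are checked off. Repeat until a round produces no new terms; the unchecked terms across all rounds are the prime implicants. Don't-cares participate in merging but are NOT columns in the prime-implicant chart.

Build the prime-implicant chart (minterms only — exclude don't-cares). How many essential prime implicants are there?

Round 0: 000000✓ 000001✓ 000010✓ 000011✓ 000100✓ 000101✓ 001001✓ 001010✓ 001100✓ 010100✓ 010101✓ 010110✓ 011000✓ 011100✓ 011101✓ 100001✓ 100010✓ 100111✓ 101001✓ 101010✓ 101011✓ 101110✓ 101111✓ 110011 110101✓ 111000✓ 111101✓ 111111✓
Round 1: -00001✓ -00010✓ -01001✓ -01010✓ -10101✓ -11000 -11101✓ 0-0100✓ 0-0101✓ 0-1100✓ 00-001✓ 00-010✓ 00-100✓ 000-00✓ 000-01✓ 0000-0✓ 0000-1✓ 00000-✓ 00001-✓ 00010-✓ 01-100✓ 01-101✓ 0101-0 01010-✓ 011-00 01110-✓ 1-1111 10-001✓ 10-010✓ 10-111 101-10✓ 101-11✓ 1010-1 10101-✓ 10111-✓ 11-101✓ 1111-1
Round 2: -0-001 -0-010 -1-101 0--100 0-010- 000-0- 0000-- 01-10- 101-1-
PIs = {-0-001, -0-010, -1-101, -11000, 0--100, 0-010-, 000-0-, 0000--, 01-10-, 0101-0, 011-00, 1-1111, 10-111, 101-1-, 1010-1, 110011, 1111-1}
Coverage chart:
  m0: 000-0-,0000--
  m1: -0-001,000-0-,0000--
  m2: -0-010,0000--
  m3: 0000-- ←essential
  m4: 0--100,0-010-,000-0-
  m9: -0-001 ←essential
  m10: -0-010 ←essential
  m12: 0--100 ←essential
  m20: 0--100,0-010-,01-10-,0101-0
  m21: -1-101,0-010-,01-10-
  m22: 0101-0 ←essential
  m24: -11000,011-00
  m28: 0--100,01-10-,011-00
  m29: -1-101,01-10-
  m34: -0-010 ←essential
  m39: 10-111 ←essential
  m42: -0-010,101-1-
  m43: 101-1-,1010-1
  m46: 101-1- ←essential
  m47: 1-1111,10-111,101-1-
  m51: 110011 ←essential
  m53: -1-101 ←essential
  m56: -11000 ←essential
  m61: -1-101,1111-1
Essential: -0-001, -0-010, -1-101, -11000, 0--100, 0000--, 0101-0, 10-111, 101-1-, 110011

10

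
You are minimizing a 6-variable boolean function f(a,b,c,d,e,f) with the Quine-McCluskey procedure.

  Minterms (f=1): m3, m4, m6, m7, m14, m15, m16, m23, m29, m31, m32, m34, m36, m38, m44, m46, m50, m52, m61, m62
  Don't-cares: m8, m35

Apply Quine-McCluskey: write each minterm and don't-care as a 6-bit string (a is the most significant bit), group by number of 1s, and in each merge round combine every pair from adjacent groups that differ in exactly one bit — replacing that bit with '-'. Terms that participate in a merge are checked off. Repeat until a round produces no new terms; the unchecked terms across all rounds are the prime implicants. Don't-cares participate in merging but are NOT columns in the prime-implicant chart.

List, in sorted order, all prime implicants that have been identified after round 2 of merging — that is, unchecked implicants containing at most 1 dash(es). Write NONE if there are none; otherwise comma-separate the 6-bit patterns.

size-2^0 implicants → 000011(✓)  000100(✓)  000110(✓)  000111(✓)  001000  001110(✓)  001111(✓)  010000  010111(✓)  011101(✓)  011111(✓)  100000(✓)  100010(✓)  100011(✓)  100100(✓)  100110(✓)  101100(✓)  101110(✓)  110010(✓)  110100(✓)  111101(✓)  111110(✓)
size-2^1 implicants → -00011  -00100(✓)  -00110(✓)  -01110(✓)  -11101  0-0111(✓)  0-1111(✓)  00-110(✓)  00-111(✓)  000-11  0001-0(✓)  00011-(✓)  00111-(✓)  01-111(✓)  0111-1  1-0010  1-0100  1-1110  10-100(✓)  10-110(✓)  100-00(✓)  100-10(✓)  1000-0(✓)  10001-  1001-0(✓)  1011-0(✓)
size-2^2 implicants → -0-110  -001-0  0--111  00-11-  10-1-0  100--0
Unchecked terms (primes): -0-110, -00011, -001-0, -11101, 0--111, 00-11-, 000-11, 001000, 010000, 0111-1, 1-0010, 1-0100, 1-1110, 10-1-0, 100--0, 10001-

-00011, -11101, 000-11, 001000, 010000, 0111-1, 1-0010, 1-0100, 1-1110, 10001-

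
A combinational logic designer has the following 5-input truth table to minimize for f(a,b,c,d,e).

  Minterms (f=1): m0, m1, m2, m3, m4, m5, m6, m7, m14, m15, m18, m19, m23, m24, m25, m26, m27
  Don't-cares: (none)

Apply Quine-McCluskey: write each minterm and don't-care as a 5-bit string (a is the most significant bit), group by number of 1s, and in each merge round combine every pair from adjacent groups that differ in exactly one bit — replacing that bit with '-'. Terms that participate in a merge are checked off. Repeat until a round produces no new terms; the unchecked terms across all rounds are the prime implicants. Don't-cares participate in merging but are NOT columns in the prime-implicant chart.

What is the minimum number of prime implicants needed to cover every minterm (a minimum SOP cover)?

5

Round 0: 00000✓ 00001✓ 00010✓ 00011✓ 00100✓ 00101✓ 00110✓ 00111✓ 01110✓ 01111✓ 10010✓ 10011✓ 10111✓ 11000✓ 11001✓ 11010✓ 11011✓
Round 1: -0010✓ -0011✓ -0111✓ 0-110✓ 0-111✓ 00-00✓ 00-01✓ 00-10✓ 00-11✓ 000-0✓ 000-1✓ 0000-✓ 0001-✓ 001-0✓ 001-1✓ 0010-✓ 0011-✓ 0111-✓ 1-010✓ 1-011✓ 10-11✓ 1001-✓ 110-0✓ 110-1✓ 1100-✓ 1101-✓
Round 2: -0-11 -001- 0-11- 00--0✓ 00--1✓ 00-0-✓ 00-1-✓ 000--✓ 001--✓ 1-01- 110--
Round 3: 00---
PIs = {-0-11, -001-, 0-11-, 00---, 1-01-, 110--}
Coverage chart:
  m0: 00--- ←essential
  m1: 00--- ←essential
  m2: -001-,00---
  m3: -0-11,-001-,00---
  m4: 00--- ←essential
  m5: 00--- ←essential
  m6: 0-11-,00---
  m7: -0-11,0-11-,00---
  m14: 0-11- ←essential
  m15: 0-11- ←essential
  m18: -001-,1-01-
  m19: -0-11,-001-,1-01-
  m23: -0-11 ←essential
  m24: 110-- ←essential
  m25: 110-- ←essential
  m26: 1-01-,110--
  m27: 1-01-,110--
Essential: -0-11, 0-11-, 00---, 110--
Petrick residual → -001-
Min cover (5 terms): b'de + b'c'd + a'cd + a'b' + abc'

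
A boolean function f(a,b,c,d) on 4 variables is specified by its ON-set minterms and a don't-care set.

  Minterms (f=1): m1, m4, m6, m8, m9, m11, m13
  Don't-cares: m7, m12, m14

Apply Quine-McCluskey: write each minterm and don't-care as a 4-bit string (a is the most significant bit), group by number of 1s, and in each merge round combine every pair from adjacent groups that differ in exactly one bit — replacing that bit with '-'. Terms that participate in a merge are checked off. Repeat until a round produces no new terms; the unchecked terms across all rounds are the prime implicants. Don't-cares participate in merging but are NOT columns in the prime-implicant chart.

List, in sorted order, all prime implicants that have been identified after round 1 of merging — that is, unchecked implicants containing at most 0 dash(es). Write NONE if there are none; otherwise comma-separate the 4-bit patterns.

NONE

[col 0] 0001*, 0100*, 0110*, 0111*, 1000*, 1001*, 1011*, 1100*, 1101*, 1110*
[col 1] -001, -100*, -110*, 01-0*, 011-, 1-00*, 1-01*, 10-1, 100-*, 11-0*, 110-*
[col 2] -1-0, 1-0-
Prime implicants: -001, -1-0, 011-, 1-0-, 10-1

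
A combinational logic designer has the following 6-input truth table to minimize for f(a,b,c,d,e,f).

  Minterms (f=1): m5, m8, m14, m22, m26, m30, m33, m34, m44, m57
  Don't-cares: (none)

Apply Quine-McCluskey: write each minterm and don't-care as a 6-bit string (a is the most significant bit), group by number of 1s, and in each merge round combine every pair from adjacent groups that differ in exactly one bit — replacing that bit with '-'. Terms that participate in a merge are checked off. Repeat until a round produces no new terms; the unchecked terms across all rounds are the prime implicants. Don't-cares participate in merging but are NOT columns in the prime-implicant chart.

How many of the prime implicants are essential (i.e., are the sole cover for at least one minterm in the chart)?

[col 0] 000101, 001000, 001110*, 010110*, 011010*, 011110*, 100001, 100010, 101100, 111001
[col 1] 0-1110, 01-110, 011-10
Prime implicants: 0-1110, 000101, 001000, 01-110, 011-10, 100001, 100010, 101100, 111001
PI chart (minterm → PIs covering it):
  5 | 000101  (sole → essential)
  8 | 001000  (sole → essential)
  14 | 0-1110  (sole → essential)
  22 | 01-110  (sole → essential)
  26 | 011-10  (sole → essential)
  30 | 0-1110,01-110,011-10
  33 | 100001  (sole → essential)
  34 | 100010  (sole → essential)
  44 | 101100  (sole → essential)
  57 | 111001  (sole → essential)
Essential prime implicants: 0-1110, 000101, 001000, 01-110, 011-10, 100001, 100010, 101100, 111001

9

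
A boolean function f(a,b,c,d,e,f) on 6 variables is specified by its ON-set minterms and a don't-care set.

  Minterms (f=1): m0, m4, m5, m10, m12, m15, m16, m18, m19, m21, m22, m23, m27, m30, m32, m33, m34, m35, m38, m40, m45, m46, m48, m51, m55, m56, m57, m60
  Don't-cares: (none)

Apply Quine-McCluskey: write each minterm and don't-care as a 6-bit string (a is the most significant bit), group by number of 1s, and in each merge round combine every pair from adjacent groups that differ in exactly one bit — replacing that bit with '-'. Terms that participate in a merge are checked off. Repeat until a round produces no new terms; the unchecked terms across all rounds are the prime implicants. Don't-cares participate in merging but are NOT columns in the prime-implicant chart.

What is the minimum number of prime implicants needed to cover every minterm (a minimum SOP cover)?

size-2^0 implicants → 000000(✓)  000100(✓)  000101(✓)  001010  001100(✓)  001111  010000(✓)  010010(✓)  010011(✓)  010101(✓)  010110(✓)  010111(✓)  011011(✓)  011110(✓)  100000(✓)  100001(✓)  100010(✓)  100011(✓)  100110(✓)  101000(✓)  101101  101110(✓)  110000(✓)  110011(✓)  110111(✓)  111000(✓)  111001(✓)  111100(✓)
size-2^1 implicants → -00000(✓)  -10000(✓)  -10011(✓)  -10111(✓)  0-0000(✓)  0-0101  00-100  000-00  00010-  01-011  01-110  010-10(✓)  010-11(✓)  0100-0  01001-(✓)  0101-1  01011-(✓)  1-0000(✓)  1-0011  1-1000(✓)  10-000(✓)  10-110  100-10  1000-0(✓)  1000-1(✓)  10000-(✓)  10001-(✓)  11-000(✓)  110-11(✓)  111-00  11100-
size-2^2 implicants → --0000  -10-11  010-1-  1--000  1000--
Unchecked terms (primes): --0000, -10-11, 0-0101, 00-100, 000-00, 00010-, 001010, 001111, 01-011, 01-110, 010-1-, 0100-0, 0101-1, 1--000, 1-0011, 10-110, 100-10, 1000--, 101101, 111-00, 11100-
Minterm coverage:
  m0 ⊆ --0000,000-00
  m4 ⊆ 00-100,000-00,00010-
  m5 ⊆ 0-0101,00010-
  m10 ⊆ 001010 [E]
  m12 ⊆ 00-100 [E]
  m15 ⊆ 001111 [E]
  m16 ⊆ --0000,0100-0
  m18 ⊆ 010-1-,0100-0
  m19 ⊆ -10-11,01-011,010-1-
  m21 ⊆ 0-0101,0101-1
  m22 ⊆ 01-110,010-1-
  m23 ⊆ -10-11,010-1-,0101-1
  m27 ⊆ 01-011 [E]
  m30 ⊆ 01-110 [E]
  m32 ⊆ --0000,1--000,1000--
  m33 ⊆ 1000-- [E]
  m34 ⊆ 100-10,1000--
  m35 ⊆ 1-0011,1000--
  m38 ⊆ 10-110,100-10
  m40 ⊆ 1--000 [E]
  m45 ⊆ 101101 [E]
  m46 ⊆ 10-110 [E]
  m48 ⊆ --0000,1--000
  m51 ⊆ -10-11,1-0011
  m55 ⊆ -10-11 [E]
  m56 ⊆ 1--000,111-00,11100-
  m57 ⊆ 11100- [E]
  m60 ⊆ 111-00 [E]
E = {-10-11, 00-100, 001010, 001111, 01-011, 01-110, 1--000, 10-110, 1000--, 101101, 111-00, 11100-}
Petrick residual → --0000, 0-0101, 010-1-
Cover = c'd'e'f' + bc'ef + a'c'de'f + a'b'de'f' + a'b'cd'ef' + a'b'cdef + a'bd'ef + a'bdef' + a'bc'e + ad'e'f' + ab'def' + ab'c'd' + ab'cde'f + abce'f' + abcd'e'  |cover|=15

15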